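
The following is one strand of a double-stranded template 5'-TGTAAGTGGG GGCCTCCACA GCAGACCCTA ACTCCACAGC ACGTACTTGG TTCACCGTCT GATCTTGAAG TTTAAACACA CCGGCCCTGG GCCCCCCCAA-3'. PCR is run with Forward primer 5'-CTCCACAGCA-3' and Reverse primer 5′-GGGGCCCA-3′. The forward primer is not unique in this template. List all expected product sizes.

82 bp, 64 bp

The forward primer CTCCACAGCA matches the top strand at positions 14–23, 32–41.
The reverse primer's reverse complement is TGGGCCCC, matching at positions 88–95.
Each forward site pairs with the reverse site to give a product ending at position 95: sizes 82, 64 bp.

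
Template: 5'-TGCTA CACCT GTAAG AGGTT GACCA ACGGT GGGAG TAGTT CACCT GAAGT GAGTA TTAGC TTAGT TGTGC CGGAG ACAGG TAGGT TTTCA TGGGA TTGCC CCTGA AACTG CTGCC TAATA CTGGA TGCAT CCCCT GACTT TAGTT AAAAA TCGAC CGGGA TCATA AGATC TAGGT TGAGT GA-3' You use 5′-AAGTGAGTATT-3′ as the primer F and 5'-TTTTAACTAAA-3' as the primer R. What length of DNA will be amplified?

103 bp

Forward primer AAGTGAGTATT is found on the top strand at positions 47–57.
Reverse complement of the reverse primer: TTTAGTTAAAA. This occurs on the top strand at positions 139–149.
Product length = (reverse-primer end) − (forward-primer start) + 1 = 149 − 47 + 1 = 103 bp.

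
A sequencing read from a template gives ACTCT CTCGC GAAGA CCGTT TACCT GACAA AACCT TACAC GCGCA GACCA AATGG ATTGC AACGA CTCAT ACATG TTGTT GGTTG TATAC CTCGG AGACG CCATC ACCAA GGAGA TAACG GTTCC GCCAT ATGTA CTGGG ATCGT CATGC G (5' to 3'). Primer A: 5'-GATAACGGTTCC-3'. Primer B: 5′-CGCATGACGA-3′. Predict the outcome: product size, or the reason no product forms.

Yes — a 38 bp product.

Primer A (GATAACGGTTCC) matches the top strand at positions 114–125; it acts as a forward primer.
Primer B's reverse complement is TCGTCATGCG, matching the top strand at positions 142–151; it acts as a reverse primer.
The 3' ends face each other across positions 114–151, giving a 38 bp product.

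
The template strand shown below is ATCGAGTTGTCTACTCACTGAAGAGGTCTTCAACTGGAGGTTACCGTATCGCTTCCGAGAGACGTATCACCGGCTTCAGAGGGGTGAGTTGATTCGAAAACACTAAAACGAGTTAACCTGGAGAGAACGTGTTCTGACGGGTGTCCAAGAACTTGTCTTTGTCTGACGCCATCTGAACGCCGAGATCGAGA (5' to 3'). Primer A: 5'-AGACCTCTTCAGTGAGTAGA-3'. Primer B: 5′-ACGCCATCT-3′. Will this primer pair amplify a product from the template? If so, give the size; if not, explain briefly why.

Primer A (AGACCTCTTCAGTGAGTAGA) has reverse complement TCTACTCACTGAAGAGGTCT, which matches the top strand at positions 10–29; primer A anneals to the top strand there with its 3' end pointing upstream toward position 10.
Primer B (ACGCCATCT) matches the top strand directly at positions 166–174; it anneals to the bottom strand with its 3' end pointing downstream toward position 174.
The 3' ends diverge (primer A extends toward position 1, primer B toward position 191), so the primers never converge on a shared product.

No product — the primers' 3' ends point away from each other.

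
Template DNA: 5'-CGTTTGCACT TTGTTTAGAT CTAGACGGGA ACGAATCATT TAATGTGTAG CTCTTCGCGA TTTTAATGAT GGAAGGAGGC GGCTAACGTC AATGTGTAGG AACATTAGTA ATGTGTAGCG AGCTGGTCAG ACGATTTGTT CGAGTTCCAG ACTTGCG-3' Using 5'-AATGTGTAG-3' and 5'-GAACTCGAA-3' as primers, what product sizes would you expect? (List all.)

The forward primer AATGTGTAG matches the top strand at positions 42–50, 91–99, 110–118.
The reverse primer's reverse complement is TTCGAGTTC, matching at positions 139–147.
Each forward site pairs with the reverse site to give a product ending at position 147: sizes 106, 57, 38 bp.

106 bp, 57 bp, 38 bp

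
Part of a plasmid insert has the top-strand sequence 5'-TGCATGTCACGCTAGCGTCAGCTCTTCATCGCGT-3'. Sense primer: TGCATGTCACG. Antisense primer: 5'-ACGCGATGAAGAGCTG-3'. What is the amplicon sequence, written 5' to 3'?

5'-TGCATGTCACGCTAGCGTCAGCTCTTCATCGCGT-3'

Scanning the template, TGCATGTCACG occurs at positions 1–11; this primer anneals to the bottom strand there with its 3' end pointing downstream.
The reverse primer's reverse complement is CAGCTCTTCATCGCGT, which matches the template at positions 19–34.
The product is the template from position 1 through 34 (34 bp).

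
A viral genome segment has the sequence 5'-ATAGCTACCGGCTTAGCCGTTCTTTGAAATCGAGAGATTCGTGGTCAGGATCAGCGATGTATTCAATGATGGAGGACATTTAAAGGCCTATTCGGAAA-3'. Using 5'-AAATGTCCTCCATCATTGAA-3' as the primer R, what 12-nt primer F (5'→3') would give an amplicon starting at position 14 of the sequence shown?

5'-TAGCCGTTCTTT-3'

The reverse primer's reverse complement TTCAATGATGGAGGACATTT matches the template at positions 62–81; the product starts at position 14.
The forward primer is identical to the top strand over positions 14–25: TAGCCGTTCTTT.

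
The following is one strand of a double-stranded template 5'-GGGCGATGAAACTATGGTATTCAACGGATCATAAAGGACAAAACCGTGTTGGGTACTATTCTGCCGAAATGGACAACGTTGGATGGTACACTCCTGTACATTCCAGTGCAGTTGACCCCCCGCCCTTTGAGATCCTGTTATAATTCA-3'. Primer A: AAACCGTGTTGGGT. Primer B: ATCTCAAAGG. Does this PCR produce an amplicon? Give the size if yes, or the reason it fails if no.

Yes — a 93 bp product.

Primer A (AAACCGTGTTGGGT) matches the top strand at positions 41–54; it acts as a forward primer.
Primer B's reverse complement is CCTTTGAGAT, matching the top strand at positions 124–133; it acts as a reverse primer.
The 3' ends face each other across positions 41–133, giving a 93 bp product.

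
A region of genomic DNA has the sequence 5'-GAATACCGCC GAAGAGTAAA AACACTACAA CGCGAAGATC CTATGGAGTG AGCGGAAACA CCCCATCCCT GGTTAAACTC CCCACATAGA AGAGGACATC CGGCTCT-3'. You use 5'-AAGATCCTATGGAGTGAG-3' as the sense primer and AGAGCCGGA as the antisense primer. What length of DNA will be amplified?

Forward primer AAGATCCTATGGAGTGAG is found on the top strand at positions 35–52.
The reverse primer's reverse complement is TCCGGCTCT, which matches the template at positions 99–107.
Amplicon spans positions 35–107: 73 bp.

73 bp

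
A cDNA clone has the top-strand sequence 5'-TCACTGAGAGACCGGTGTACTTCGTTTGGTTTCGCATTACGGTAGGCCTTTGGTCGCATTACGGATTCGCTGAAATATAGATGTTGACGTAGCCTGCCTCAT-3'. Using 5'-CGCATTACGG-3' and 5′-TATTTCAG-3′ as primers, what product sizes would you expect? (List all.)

45 bp, 23 bp

The forward primer CGCATTACGG matches the top strand at positions 33–42, 55–64.
The reverse primer's reverse complement is CTGAAATA, matching at positions 70–77.
Each forward site pairs with the reverse site to give a product ending at position 77: sizes 45, 23 bp.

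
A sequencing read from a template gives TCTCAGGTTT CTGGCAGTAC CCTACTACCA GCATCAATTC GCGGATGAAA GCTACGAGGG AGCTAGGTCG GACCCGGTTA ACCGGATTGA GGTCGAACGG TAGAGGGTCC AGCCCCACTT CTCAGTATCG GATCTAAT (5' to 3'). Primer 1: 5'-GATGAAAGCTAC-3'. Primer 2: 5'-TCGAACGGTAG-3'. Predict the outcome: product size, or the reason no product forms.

Primer 1 (GATGAAAGCTAC) matches the top strand at positions 44–55 (3' end points downstream).
Primer 2 (TCGAACGGTAG) also matches the top strand directly, at positions 93–103 — its reverse complement CTACCGTTCGA is not present.
Both primers anneal to the bottom strand with 3' ends pointing the same way, so neither can prime synthesis back toward the other.

No product — both primers anneal to the same strand and extend in the same direction.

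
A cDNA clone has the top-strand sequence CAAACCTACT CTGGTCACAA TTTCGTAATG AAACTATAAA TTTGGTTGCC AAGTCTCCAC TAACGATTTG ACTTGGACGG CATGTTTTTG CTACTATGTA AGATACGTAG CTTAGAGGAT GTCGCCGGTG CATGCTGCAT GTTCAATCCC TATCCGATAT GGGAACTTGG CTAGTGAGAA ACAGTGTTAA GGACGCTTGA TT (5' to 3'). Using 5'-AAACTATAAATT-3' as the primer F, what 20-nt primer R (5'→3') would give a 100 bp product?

5'-CACCGGCGACATCCTCTAAG-3'

The forward primer binds at positions 31–42, so a 100 bp product ends at position 31 + 100 − 1 = 130.
The reverse primer anneals to the top strand over positions 111–130, i.e. to CTTAGAGGATGTCGCCGGTG.
Its sequence written 5'→3' is the reverse complement: CACCGGCGACATCCTCTAAG.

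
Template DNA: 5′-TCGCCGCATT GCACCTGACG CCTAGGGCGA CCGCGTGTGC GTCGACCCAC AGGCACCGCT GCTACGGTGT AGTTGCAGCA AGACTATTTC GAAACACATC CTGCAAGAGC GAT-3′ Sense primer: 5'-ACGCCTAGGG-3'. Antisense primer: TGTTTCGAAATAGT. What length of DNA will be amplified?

79 bp

Forward primer ACGCCTAGGG is found on the top strand at positions 18–27.
The reverse primer's reverse complement is ACTATTTCGAAACA, which matches the template at positions 83–96.
Product length = (reverse-primer end) − (forward-primer start) + 1 = 96 − 18 + 1 = 79 bp.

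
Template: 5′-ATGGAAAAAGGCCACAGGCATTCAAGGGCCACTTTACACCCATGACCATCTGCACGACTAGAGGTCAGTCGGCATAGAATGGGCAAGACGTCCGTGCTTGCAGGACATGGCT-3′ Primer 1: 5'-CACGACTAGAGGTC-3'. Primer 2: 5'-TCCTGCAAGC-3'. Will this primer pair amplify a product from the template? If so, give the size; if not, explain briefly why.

Yes — a 53 bp product.

Primer 1 (CACGACTAGAGGTC) matches the top strand at positions 53–66; it acts as a forward primer.
Primer 2's reverse complement is GCTTGCAGGA, matching the top strand at positions 96–105; it acts as a reverse primer.
The 3' ends face each other across positions 53–105, giving a 53 bp product.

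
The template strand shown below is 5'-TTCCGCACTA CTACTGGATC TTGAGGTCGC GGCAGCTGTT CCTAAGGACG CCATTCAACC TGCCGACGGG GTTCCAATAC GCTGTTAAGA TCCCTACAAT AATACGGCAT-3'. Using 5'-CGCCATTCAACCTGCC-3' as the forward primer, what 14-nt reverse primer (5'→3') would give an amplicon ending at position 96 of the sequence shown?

5'-TAGGGATCTTAACA-3'

The forward primer binds at positions 49–64; the product's 3' end on the top strand is position 96.
The reverse primer anneals to the top strand over positions 83–96, i.e. to TGTTAAGATCCCTA.
Its sequence written 5'→3' is the reverse complement: TAGGGATCTTAACA.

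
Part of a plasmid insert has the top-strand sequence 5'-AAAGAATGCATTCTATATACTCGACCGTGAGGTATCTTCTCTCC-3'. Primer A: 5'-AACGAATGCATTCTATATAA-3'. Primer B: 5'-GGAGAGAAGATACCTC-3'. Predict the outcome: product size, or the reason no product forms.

No product — primer A has no binding site in the template.

Primer A (AACGAATGCATTCTATATAA) does not match the top strand, and its reverse complement TTATATAGAATGCATTCGTT does not match either.
With no annealing site for primer A, no amplification occurs.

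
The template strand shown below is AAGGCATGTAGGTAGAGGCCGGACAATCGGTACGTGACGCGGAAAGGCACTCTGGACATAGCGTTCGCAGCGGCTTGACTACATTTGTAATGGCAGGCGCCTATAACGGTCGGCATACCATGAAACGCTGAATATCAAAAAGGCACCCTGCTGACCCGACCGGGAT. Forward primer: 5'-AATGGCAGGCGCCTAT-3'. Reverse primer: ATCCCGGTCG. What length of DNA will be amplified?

78 bp

Scanning the template, AATGGCAGGCGCCTAT occurs at positions 89–104; this primer anneals to the bottom strand there with its 3' end pointing downstream.
The reverse primer's reverse complement is CGACCGGGAT, which matches the template at positions 157–166.
The product runs from position 89 to position 166, so its length is 166 − 89 + 1 = 78 bp.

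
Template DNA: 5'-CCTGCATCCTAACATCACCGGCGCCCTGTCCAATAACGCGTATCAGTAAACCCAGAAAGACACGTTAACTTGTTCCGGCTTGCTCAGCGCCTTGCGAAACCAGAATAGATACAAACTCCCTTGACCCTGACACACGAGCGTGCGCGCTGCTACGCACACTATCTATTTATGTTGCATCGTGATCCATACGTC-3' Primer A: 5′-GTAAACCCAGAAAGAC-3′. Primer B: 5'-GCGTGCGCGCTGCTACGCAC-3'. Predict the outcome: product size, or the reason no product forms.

No product — both primers anneal to the same strand and extend in the same direction.

Primer A (GTAAACCCAGAAAGAC) matches the top strand at positions 46–61 (3' end points downstream).
Primer B (GCGTGCGCGCTGCTACGCAC) also matches the top strand directly, at positions 138–157 — its reverse complement GTGCGTAGCAGCGCGCACGC is not present.
Both primers anneal to the bottom strand with 3' ends pointing the same way, so neither can prime synthesis back toward the other.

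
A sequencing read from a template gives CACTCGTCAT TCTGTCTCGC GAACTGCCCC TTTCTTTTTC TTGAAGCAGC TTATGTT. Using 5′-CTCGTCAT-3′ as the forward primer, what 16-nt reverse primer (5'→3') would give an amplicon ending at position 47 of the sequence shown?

5'-GCTTCAAGAAAAAGAA-3'

The forward primer binds at positions 3–10; the product's 3' end on the top strand is position 47.
The reverse primer anneals to the top strand over positions 32–47, i.e. to TTCTTTTTCTTGAAGC.
Its sequence written 5'→3' is the reverse complement: GCTTCAAGAAAAAGAA.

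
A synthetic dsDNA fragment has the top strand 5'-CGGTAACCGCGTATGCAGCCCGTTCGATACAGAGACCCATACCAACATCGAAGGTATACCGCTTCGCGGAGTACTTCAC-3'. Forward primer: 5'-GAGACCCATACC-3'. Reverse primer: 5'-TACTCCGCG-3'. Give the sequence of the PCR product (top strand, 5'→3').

Forward primer GAGACCCATACC is found on the top strand at positions 32–43.
Reverse complement of the reverse primer: CGCGGAGTA. This occurs on the top strand at positions 65–73.
The product is the template from position 32 through 73 (42 bp).

5'-GAGACCCATACCAACATCGAAGGTATACCGCTTCGCGGAGTA-3'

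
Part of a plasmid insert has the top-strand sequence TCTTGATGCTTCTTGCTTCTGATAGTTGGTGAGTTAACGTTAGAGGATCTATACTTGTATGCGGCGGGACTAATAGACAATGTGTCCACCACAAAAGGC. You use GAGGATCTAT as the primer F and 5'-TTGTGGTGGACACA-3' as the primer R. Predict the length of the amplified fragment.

Scanning the template, GAGGATCTAT occurs at positions 43–52; this primer anneals to the bottom strand there with its 3' end pointing downstream.
The reverse primer's reverse complement is TGTGTCCACCACAA, which matches the template at positions 81–94.
Amplicon spans positions 43–94: 52 bp.

52 bp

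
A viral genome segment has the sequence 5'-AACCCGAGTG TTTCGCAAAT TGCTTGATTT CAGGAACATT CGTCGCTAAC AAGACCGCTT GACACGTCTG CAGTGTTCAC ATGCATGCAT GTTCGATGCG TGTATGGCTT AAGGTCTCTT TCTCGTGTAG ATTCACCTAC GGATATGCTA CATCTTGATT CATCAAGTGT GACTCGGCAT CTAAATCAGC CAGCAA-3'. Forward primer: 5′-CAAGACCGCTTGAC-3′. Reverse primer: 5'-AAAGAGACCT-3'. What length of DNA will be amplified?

The forward primer matches the template at positions 50–63.
Reverse complement of the reverse primer: AGGTCTCTTT. This occurs on the top strand at positions 112–121.
Product length = (reverse-primer end) − (forward-primer start) + 1 = 121 − 50 + 1 = 72 bp.

72 bp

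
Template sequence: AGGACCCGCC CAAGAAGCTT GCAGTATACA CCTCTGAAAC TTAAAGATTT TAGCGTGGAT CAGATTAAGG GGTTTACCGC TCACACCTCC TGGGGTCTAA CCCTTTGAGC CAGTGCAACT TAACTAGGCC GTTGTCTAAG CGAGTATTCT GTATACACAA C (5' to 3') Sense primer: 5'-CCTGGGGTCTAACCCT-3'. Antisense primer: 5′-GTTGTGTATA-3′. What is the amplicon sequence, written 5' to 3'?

5'-CCTGGGGTCTAACCCTTTGAGCCAGTGCAACTTAACTAGGCCGTTGTCTAAGCGAGTATTCTGTATACACAAC-3'

Scanning the template, CCTGGGGTCTAACCCT occurs at positions 89–104; this primer anneals to the bottom strand there with its 3' end pointing downstream.
Reverse complement of the reverse primer: TATACACAAC. This occurs on the top strand at positions 152–161.
The product is the template from position 89 through 161 (73 bp).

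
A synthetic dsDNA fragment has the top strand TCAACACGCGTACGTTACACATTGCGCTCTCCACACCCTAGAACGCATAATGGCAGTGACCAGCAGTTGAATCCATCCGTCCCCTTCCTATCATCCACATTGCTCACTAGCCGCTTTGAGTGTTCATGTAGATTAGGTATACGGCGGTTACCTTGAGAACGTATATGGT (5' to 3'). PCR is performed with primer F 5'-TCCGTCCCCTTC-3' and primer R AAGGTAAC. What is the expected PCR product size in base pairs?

79 bp

Forward primer TCCGTCCCCTTC is found on the top strand at positions 76–87.
The reverse primer's reverse complement is GTTACCTT, which matches the template at positions 147–154.
Product length = (reverse-primer end) − (forward-primer start) + 1 = 154 − 76 + 1 = 79 bp.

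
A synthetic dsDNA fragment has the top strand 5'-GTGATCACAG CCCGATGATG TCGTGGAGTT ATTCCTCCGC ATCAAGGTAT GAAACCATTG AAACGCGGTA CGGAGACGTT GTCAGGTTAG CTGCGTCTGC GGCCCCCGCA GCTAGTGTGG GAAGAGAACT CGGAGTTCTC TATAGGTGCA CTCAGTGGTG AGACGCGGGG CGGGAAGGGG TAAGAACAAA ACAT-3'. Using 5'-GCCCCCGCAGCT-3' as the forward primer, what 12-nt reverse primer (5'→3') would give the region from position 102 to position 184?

The product's 3' end on the top strand is position 184.
The reverse primer anneals to the top strand over positions 173–184, i.e. to GGAAGGGGTAAG.
Its sequence written 5'→3' is the reverse complement: CTTACCCCTTCC.

5'-CTTACCCCTTCC-3'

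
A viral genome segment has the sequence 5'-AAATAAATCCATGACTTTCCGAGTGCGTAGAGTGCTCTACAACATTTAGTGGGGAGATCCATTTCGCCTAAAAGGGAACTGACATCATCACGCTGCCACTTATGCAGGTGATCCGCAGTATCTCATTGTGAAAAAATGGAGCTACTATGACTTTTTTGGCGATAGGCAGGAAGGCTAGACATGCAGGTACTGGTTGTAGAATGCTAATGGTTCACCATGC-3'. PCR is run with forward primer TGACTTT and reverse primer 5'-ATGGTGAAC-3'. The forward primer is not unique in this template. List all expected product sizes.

207 bp, 71 bp

The forward primer TGACTTT matches the top strand at positions 12–18, 148–154.
The reverse primer's reverse complement is GTTCACCAT, matching at positions 210–218.
Each forward site pairs with the reverse site to give a product ending at position 218: sizes 207, 71 bp.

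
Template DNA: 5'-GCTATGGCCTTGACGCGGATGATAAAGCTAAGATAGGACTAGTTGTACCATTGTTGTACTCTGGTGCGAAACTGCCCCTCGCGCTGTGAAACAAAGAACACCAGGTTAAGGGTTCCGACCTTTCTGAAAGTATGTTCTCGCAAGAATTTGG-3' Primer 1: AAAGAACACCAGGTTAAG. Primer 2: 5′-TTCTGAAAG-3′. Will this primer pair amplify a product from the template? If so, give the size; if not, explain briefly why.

No product — both primers anneal to the same strand and extend in the same direction.

Primer 1 (AAAGAACACCAGGTTAAG) matches the top strand at positions 93–110 (3' end points downstream).
Primer 2 (TTCTGAAAG) also matches the top strand directly, at positions 122–130 — its reverse complement CTTTCAGAA is not present.
Both primers anneal to the bottom strand with 3' ends pointing the same way, so neither can prime synthesis back toward the other.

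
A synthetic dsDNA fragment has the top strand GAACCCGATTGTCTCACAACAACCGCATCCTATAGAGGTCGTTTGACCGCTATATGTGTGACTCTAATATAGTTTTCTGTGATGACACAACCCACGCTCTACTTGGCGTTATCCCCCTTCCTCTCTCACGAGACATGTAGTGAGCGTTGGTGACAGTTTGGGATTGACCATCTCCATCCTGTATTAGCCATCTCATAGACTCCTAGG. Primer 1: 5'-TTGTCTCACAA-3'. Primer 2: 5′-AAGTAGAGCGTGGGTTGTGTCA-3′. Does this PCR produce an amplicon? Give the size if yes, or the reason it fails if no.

Primer 1 (TTGTCTCACAA) matches the top strand at positions 9–19; it acts as a forward primer.
Primer 2's reverse complement is TGACACAACCCACGCTCTACTT, matching the top strand at positions 83–104; it acts as a reverse primer.
The 3' ends face each other across positions 9–104, giving a 96 bp product.

Yes — a 96 bp product.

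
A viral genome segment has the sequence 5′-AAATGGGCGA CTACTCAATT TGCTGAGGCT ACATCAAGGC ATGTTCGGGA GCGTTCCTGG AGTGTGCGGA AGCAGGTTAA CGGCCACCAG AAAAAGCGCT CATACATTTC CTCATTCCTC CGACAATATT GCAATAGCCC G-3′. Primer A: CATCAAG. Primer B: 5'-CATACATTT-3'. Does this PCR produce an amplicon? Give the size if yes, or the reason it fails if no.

Primer A (CATCAAG) matches the top strand at positions 32–38 (3' end points downstream).
Primer B (CATACATTT) also matches the top strand directly, at positions 101–109 — its reverse complement AAATGTATG is not present.
Both primers anneal to the bottom strand with 3' ends pointing the same way, so neither can prime synthesis back toward the other.

No product — both primers anneal to the same strand and extend in the same direction.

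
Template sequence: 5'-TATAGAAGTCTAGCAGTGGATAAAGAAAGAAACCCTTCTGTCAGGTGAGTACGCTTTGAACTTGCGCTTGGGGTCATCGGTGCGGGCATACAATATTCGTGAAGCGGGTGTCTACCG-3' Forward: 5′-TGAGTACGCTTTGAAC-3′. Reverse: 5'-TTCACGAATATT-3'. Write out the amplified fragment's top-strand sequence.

5'-TGAGTACGCTTTGAACTTGCGCTTGGGGTCATCGGTGCGGGCATACAATATTCGTGAA-3'

Scanning the template, TGAGTACGCTTTGAAC occurs at positions 46–61; this primer anneals to the bottom strand there with its 3' end pointing downstream.
Reverse complement of the reverse primer: AATATTCGTGAA. This occurs on the top strand at positions 92–103.
The product is the template from position 46 through 103 (58 bp).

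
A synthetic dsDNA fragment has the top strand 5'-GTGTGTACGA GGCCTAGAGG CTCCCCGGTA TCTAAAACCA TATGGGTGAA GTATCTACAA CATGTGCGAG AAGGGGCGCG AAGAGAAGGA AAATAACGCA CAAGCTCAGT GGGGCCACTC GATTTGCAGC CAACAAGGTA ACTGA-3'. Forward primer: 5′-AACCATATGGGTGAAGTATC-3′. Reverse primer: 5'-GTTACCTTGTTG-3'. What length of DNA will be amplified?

107 bp

Forward primer AACCATATGGGTGAAGTATC is found on the top strand at positions 36–55.
Taking the reverse complement of GTTACCTTGTTG gives CAACAAGGTAAC, found at positions 131–142 on the template; the primer anneals here to the top strand with its 3' end pointing upstream.
The product runs from position 36 to position 142, so its length is 142 − 36 + 1 = 107 bp.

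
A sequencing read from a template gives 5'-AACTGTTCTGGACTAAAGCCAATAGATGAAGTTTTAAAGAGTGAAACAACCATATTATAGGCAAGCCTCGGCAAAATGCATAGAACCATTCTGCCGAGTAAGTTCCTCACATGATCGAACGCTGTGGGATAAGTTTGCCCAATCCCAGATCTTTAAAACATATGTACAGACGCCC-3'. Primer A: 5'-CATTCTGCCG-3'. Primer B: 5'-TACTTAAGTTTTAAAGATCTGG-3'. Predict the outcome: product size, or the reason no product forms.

No product — primer B has no binding site in the template.

Primer B (TACTTAAGTTTTAAAGATCTGG) does not match the top strand, and its reverse complement CCAGATCTTTAAAACTTAAGTA does not match either.
With no annealing site for primer B, no amplification occurs.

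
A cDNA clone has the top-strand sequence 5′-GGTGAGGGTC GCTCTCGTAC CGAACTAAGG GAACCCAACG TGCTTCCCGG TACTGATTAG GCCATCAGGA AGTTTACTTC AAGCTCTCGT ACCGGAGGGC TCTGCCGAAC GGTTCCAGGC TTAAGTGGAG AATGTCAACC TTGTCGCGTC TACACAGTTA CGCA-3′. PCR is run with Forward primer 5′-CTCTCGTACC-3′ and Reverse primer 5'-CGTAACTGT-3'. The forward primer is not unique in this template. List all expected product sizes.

151 bp, 79 bp

The forward primer CTCTCGTACC matches the top strand at positions 12–21, 84–93.
The reverse primer's reverse complement is ACAGTTACG, matching at positions 154–162.
Each forward site pairs with the reverse site to give a product ending at position 162: sizes 151, 79 bp.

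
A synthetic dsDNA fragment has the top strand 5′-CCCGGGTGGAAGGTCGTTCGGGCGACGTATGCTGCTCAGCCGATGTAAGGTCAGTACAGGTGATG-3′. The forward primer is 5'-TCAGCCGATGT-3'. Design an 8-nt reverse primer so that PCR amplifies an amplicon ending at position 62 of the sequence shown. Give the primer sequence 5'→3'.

The forward primer binds at positions 36–46; the product's 3' end on the top strand is position 62.
The reverse primer anneals to the top strand over positions 55–62, i.e. to TACAGGTG.
Its sequence written 5'→3' is the reverse complement: CACCTGTA.

5'-CACCTGTA-3'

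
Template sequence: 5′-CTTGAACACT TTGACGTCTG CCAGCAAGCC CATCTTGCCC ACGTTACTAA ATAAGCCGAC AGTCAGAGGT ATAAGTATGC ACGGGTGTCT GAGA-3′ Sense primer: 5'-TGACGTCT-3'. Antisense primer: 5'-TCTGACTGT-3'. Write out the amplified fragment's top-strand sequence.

5'-TGACGTCTGCCAGCAAGCCCATCTTGCCCACGTTACTAAATAAGCCGACAGTCAGA-3'

Scanning the template, TGACGTCT occurs at positions 12–19; this primer anneals to the bottom strand there with its 3' end pointing downstream.
The reverse primer's reverse complement is ACAGTCAGA, which matches the template at positions 59–67.
The product is the template from position 12 through 67 (56 bp).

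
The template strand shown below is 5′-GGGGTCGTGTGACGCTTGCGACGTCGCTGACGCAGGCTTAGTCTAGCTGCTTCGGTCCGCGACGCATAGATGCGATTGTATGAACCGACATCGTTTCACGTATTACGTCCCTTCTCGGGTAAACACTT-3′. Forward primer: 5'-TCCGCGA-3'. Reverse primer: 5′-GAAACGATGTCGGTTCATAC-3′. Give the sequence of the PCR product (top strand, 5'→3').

The forward primer matches the template at positions 56–62.
Reverse complement of the reverse primer: GTATGAACCGACATCGTTTC. This occurs on the top strand at positions 78–97.
The product is the template from position 56 through 97 (42 bp).

5'-TCCGCGACGCATAGATGCGATTGTATGAACCGACATCGTTTC-3'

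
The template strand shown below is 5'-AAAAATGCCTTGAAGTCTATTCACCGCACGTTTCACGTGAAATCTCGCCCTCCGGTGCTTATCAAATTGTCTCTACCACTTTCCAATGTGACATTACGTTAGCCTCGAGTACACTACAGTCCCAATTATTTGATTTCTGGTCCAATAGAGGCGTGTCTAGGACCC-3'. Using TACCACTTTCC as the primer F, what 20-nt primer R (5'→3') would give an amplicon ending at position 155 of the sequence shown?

5'-CACGCCTCTATTGGACCAGA-3'

The forward primer binds at positions 74–84; the product's 3' end on the top strand is position 155.
The reverse primer anneals to the top strand over positions 136–155, i.e. to TCTGGTCCAATAGAGGCGTG.
Its sequence written 5'→3' is the reverse complement: CACGCCTCTATTGGACCAGA.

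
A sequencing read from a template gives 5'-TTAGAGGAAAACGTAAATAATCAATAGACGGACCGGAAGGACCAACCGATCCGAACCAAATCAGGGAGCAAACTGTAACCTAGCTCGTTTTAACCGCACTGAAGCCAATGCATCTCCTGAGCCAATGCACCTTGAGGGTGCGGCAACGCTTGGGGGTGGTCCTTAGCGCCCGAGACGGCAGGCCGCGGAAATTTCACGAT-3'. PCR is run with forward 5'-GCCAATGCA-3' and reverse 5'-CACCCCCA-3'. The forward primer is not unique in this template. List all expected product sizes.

The forward primer GCCAATGCA matches the top strand at positions 104–112, 121–129.
The reverse primer's reverse complement is TGGGGGTG, matching at positions 151–158.
Each forward site pairs with the reverse site to give a product ending at position 158: sizes 55, 38 bp.

55 bp, 38 bp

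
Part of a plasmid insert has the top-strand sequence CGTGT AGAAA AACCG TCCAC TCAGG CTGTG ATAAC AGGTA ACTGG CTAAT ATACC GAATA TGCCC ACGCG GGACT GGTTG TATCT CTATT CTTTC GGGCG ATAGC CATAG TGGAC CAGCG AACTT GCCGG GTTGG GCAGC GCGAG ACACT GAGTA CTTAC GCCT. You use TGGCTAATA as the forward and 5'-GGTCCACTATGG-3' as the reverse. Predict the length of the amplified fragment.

Scanning the template, TGGCTAATA occurs at positions 43–51; this primer anneals to the bottom strand there with its 3' end pointing downstream.
Taking the reverse complement of GGTCCACTATGG gives CCATAGTGGACC, found at positions 105–116 on the template; the primer anneals here to the top strand with its 3' end pointing upstream.
Product length = (reverse-primer end) − (forward-primer start) + 1 = 116 − 43 + 1 = 74 bp.

74 bp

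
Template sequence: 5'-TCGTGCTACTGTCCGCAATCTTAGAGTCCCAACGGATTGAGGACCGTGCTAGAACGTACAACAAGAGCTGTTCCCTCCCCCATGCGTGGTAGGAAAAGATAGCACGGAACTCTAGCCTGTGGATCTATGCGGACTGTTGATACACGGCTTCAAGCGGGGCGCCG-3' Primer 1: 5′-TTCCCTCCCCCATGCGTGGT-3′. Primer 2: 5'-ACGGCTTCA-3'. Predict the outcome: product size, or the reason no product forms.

No product — both primers anneal to the same strand and extend in the same direction.

Primer 1 (TTCCCTCCCCCATGCGTGGT) matches the top strand at positions 71–90 (3' end points downstream).
Primer 2 (ACGGCTTCA) also matches the top strand directly, at positions 144–152 — its reverse complement TGAAGCCGT is not present.
Both primers anneal to the bottom strand with 3' ends pointing the same way, so neither can prime synthesis back toward the other.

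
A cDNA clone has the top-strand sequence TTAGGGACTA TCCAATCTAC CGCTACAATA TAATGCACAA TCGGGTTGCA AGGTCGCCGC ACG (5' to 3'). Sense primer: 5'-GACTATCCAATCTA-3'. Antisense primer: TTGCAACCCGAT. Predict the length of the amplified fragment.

The forward primer matches the template at positions 6–19.
The reverse primer's reverse complement is ATCGGGTTGCAA, which matches the template at positions 40–51.
Amplicon spans positions 6–51: 46 bp.

46 bp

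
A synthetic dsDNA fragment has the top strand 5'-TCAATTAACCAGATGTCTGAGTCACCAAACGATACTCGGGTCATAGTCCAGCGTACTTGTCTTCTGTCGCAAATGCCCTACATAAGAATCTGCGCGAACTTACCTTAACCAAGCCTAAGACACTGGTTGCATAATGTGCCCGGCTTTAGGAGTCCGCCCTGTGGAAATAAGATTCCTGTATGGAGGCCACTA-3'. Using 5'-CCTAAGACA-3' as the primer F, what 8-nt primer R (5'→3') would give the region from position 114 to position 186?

5'-CCTCCATA-3'

The product's 3' end on the top strand is position 186.
The reverse primer anneals to the top strand over positions 179–186, i.e. to TATGGAGG.
Its sequence written 5'→3' is the reverse complement: CCTCCATA.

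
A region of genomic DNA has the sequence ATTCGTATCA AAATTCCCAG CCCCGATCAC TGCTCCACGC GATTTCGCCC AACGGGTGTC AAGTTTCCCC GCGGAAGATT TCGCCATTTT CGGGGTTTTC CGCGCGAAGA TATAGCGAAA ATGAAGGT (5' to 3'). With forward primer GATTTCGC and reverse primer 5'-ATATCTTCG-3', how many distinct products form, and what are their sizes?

Two products: 73 bp, 37 bp

The forward primer GATTTCGC matches the top strand at positions 41–48, 77–84.
The reverse primer's reverse complement is CGAAGATAT, matching at positions 105–113.
Each forward site pairs with the reverse site to give a product ending at position 113: sizes 73, 37 bp.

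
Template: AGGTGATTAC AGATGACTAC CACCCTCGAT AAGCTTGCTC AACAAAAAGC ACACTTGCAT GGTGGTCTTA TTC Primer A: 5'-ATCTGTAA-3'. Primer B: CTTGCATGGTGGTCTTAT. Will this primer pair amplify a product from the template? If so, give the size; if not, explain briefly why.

Primer A (ATCTGTAA) has reverse complement TTACAGAT, which matches the top strand at positions 7–14; primer A anneals to the top strand there with its 3' end pointing upstream toward position 7.
Primer B (CTTGCATGGTGGTCTTAT) matches the top strand directly at positions 54–71; it anneals to the bottom strand with its 3' end pointing downstream toward position 71.
The 3' ends diverge (primer A extends toward position 1, primer B toward position 73), so the primers never converge on a shared product.

No product — the primers' 3' ends point away from each other.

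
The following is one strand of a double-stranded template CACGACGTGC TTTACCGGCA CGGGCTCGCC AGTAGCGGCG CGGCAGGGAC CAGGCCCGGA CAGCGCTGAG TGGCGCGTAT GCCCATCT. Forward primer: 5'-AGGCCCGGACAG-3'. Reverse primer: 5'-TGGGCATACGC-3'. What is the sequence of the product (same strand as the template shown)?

Scanning the template, AGGCCCGGACAG occurs at positions 52–63; this primer anneals to the bottom strand there with its 3' end pointing downstream.
Taking the reverse complement of TGGGCATACGC gives GCGTATGCCCA, found at positions 75–85 on the template; the primer anneals here to the top strand with its 3' end pointing upstream.
The product is the template from position 52 through 85 (34 bp).

5'-AGGCCCGGACAGCGCTGAGTGGCGCGTATGCCCA-3'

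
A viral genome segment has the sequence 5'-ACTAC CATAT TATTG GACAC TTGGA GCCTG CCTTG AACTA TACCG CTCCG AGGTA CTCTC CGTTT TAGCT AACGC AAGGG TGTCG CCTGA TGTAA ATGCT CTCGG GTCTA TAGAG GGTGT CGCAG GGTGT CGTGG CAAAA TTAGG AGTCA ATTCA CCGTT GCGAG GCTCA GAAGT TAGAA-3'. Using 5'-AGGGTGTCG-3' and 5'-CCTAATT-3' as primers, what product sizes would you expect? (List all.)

The forward primer AGGGTGTCG matches the top strand at positions 77–85, 114–122, 124–132.
The reverse primer's reverse complement is AATTAGG, matching at positions 139–145.
Each forward site pairs with the reverse site to give a product ending at position 145: sizes 69, 32, 22 bp.

69 bp, 32 bp, 22 bp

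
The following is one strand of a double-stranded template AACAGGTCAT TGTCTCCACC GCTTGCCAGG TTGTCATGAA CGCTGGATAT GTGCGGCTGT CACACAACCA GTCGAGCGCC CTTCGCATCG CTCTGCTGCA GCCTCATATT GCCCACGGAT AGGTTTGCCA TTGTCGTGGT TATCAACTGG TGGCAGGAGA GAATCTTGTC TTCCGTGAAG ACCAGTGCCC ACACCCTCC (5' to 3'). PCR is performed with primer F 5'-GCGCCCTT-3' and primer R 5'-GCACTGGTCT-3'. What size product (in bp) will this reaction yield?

113 bp

Forward primer GCGCCCTT is found on the top strand at positions 76–83.
The reverse primer's reverse complement is AGACCAGTGC, which matches the template at positions 179–188.
Amplicon spans positions 76–188: 113 bp.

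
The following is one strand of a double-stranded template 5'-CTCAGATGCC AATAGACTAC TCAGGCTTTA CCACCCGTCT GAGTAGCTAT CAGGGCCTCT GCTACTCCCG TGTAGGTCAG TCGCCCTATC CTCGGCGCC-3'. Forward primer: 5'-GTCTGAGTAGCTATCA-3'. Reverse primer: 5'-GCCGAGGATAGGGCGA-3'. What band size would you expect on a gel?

Forward primer GTCTGAGTAGCTATCA is found on the top strand at positions 37–52.
Reverse complement of the reverse primer: TCGCCCTATCCTCGGC. This occurs on the top strand at positions 81–96.
The product runs from position 37 to position 96, so its length is 96 − 37 + 1 = 60 bp.

60 bp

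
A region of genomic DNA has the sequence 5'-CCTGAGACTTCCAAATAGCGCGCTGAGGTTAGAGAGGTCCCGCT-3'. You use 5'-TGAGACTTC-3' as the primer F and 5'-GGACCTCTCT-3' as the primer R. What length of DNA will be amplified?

Forward primer TGAGACTTC is found on the top strand at positions 3–11.
The reverse primer's reverse complement is AGAGAGGTCC, which matches the template at positions 31–40.
Product length = (reverse-primer end) − (forward-primer start) + 1 = 40 − 3 + 1 = 38 bp.

38 bp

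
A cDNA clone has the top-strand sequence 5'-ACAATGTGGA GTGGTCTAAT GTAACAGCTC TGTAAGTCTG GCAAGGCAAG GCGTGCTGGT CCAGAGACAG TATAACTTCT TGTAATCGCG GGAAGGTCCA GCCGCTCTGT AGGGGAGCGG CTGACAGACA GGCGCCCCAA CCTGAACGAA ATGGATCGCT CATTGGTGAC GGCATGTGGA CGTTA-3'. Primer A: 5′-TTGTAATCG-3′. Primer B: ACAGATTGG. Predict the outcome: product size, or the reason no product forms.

Primer B (ACAGATTGG) does not match the top strand, and its reverse complement CCAATCTGT does not match either.
With no annealing site for primer B, no amplification occurs.

No product — primer B has no binding site in the template.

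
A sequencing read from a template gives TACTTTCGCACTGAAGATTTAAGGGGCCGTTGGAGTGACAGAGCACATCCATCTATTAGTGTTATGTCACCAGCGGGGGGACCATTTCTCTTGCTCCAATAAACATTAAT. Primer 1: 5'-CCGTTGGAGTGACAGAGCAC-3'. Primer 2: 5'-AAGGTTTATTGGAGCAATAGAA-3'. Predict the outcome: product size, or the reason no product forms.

Primer 2 (AAGGTTTATTGGAGCAATAGAA) does not match the top strand, and its reverse complement TTCTATTGCTCCAATAAACCTT does not match either.
With no annealing site for primer 2, no amplification occurs.

No product — primer 2 has no binding site in the template.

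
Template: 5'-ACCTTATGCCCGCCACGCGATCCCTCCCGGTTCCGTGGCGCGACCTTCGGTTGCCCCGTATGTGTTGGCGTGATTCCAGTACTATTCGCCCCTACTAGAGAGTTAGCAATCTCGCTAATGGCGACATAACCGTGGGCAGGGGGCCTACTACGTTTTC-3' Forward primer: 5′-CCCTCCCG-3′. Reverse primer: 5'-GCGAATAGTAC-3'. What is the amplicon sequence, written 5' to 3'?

Forward primer CCCTCCCG is found on the top strand at positions 22–29.
Taking the reverse complement of GCGAATAGTAC gives GTACTATTCGC, found at positions 79–89 on the template; the primer anneals here to the top strand with its 3' end pointing upstream.
The product is the template from position 22 through 89 (68 bp).

5'-CCCTCCCGGTTCCGTGGCGCGACCTTCGGTTGCCCCGTATGTGTTGGCGTGATTCCAGTACTATTCGC-3'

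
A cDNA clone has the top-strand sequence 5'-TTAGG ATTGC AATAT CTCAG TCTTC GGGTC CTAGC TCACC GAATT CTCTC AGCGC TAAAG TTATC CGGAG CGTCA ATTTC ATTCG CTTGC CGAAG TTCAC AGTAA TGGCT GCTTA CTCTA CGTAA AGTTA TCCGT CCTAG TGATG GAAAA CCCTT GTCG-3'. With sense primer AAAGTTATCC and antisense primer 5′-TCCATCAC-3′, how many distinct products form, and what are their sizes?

The forward primer AAAGTTATCC matches the top strand at positions 57–66, 124–133.
The reverse primer's reverse complement is GTGATGGA, matching at positions 140–147.
Each forward site pairs with the reverse site to give a product ending at position 147: sizes 91, 24 bp.

Two products: 91 bp, 24 bp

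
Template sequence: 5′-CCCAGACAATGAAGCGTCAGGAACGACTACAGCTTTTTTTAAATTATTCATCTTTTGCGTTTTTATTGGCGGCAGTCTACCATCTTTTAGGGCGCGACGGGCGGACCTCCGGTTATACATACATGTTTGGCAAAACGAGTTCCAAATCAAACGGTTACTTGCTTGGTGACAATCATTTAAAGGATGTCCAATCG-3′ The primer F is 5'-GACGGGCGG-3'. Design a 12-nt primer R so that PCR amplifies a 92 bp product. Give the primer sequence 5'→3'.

The forward primer binds at positions 96–104, so a 92 bp product ends at position 96 + 92 − 1 = 187.
The reverse primer anneals to the top strand over positions 176–187, i.e. to TTTAAAGGATGT.
Its sequence written 5'→3' is the reverse complement: ACATCCTTTAAA.

5'-ACATCCTTTAAA-3'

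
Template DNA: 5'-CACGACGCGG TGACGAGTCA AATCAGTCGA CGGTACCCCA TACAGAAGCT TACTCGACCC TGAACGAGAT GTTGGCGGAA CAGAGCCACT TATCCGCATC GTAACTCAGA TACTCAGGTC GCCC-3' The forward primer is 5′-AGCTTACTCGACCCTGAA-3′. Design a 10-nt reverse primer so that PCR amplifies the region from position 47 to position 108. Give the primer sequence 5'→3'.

5'-TGAGTTACGA-3'

The product's 3' end on the top strand is position 108.
The reverse primer anneals to the top strand over positions 99–108, i.e. to TCGTAACTCA.
Its sequence written 5'→3' is the reverse complement: TGAGTTACGA.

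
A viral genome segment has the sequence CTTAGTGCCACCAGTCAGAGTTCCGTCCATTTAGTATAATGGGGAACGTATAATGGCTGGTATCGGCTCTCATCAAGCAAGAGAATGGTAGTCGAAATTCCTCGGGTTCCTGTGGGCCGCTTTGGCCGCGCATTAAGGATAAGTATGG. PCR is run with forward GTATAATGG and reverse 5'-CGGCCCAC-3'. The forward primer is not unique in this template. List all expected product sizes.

86 bp, 72 bp

The forward primer GTATAATGG matches the top strand at positions 34–42, 48–56.
The reverse primer's reverse complement is GTGGGCCG, matching at positions 112–119.
Each forward site pairs with the reverse site to give a product ending at position 119: sizes 86, 72 bp.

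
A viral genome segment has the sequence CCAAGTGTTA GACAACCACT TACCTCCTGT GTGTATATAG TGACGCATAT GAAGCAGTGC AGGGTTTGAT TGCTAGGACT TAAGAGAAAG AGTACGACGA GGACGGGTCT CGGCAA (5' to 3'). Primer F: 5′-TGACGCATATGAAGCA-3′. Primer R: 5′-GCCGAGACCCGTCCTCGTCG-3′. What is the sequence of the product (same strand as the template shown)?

5'-TGACGCATATGAAGCAGTGCAGGGTTTGATTGCTAGGACTTAAGAGAAAGAGTACGACGAGGACGGGTCTCGGC-3'

Forward primer TGACGCATATGAAGCA is found on the top strand at positions 41–56.
Taking the reverse complement of GCCGAGACCCGTCCTCGTCG gives CGACGAGGACGGGTCTCGGC, found at positions 95–114 on the template; the primer anneals here to the top strand with its 3' end pointing upstream.
The product is the template from position 41 through 114 (74 bp).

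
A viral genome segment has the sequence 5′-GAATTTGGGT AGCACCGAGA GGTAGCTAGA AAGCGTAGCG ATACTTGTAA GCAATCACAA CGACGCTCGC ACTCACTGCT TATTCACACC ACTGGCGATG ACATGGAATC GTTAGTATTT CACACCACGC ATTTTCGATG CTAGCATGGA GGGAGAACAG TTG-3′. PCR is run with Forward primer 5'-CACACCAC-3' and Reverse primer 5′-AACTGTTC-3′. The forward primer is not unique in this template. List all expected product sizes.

The forward primer CACACCAC matches the top strand at positions 85–92, 121–128.
The reverse primer's reverse complement is GAACAGTT, matching at positions 155–162.
Each forward site pairs with the reverse site to give a product ending at position 162: sizes 78, 42 bp.

78 bp, 42 bp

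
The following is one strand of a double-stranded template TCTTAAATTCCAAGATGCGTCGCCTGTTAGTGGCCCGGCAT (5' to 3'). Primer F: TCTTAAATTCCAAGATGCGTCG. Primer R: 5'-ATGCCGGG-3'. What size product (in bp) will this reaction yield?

41 bp

Scanning the template, TCTTAAATTCCAAGATGCGTCG occurs at positions 1–22; this primer anneals to the bottom strand there with its 3' end pointing downstream.
The reverse primer's reverse complement is CCCGGCAT, which matches the template at positions 34–41.
Amplicon spans positions 1–41: 41 bp.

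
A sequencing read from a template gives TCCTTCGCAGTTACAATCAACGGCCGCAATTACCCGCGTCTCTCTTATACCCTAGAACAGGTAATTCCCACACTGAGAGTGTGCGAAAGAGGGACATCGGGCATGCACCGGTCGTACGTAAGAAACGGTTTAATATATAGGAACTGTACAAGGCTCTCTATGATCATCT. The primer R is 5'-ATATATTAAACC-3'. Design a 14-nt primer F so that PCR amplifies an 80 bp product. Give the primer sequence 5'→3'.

5'-AGGTAATTCCCACA-3'

The reverse primer's reverse complement GGTTTAATATAT matches the template at positions 127–138, so the product ends at position 138.
An 80 bp product then starts at position 138 − 80 + 1 = 59.
The forward primer is identical to the top strand there: AGGTAATTCCCACA.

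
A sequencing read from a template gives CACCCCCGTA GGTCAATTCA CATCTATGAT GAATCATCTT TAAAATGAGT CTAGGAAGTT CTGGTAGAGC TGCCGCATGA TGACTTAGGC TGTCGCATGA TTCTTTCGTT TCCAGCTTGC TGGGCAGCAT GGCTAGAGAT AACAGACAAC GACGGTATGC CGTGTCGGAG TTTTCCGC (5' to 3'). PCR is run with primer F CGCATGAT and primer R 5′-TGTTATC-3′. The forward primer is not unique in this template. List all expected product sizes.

The forward primer CGCATGAT matches the top strand at positions 74–81, 94–101.
The reverse primer's reverse complement is GATAACA, matching at positions 138–144.
Each forward site pairs with the reverse site to give a product ending at position 144: sizes 71, 51 bp.

71 bp, 51 bp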